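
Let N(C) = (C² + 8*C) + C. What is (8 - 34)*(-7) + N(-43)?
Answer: 1644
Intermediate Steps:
N(C) = C² + 9*C
(8 - 34)*(-7) + N(-43) = (8 - 34)*(-7) - 43*(9 - 43) = -26*(-7) - 43*(-34) = 182 + 1462 = 1644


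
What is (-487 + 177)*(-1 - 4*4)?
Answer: 5270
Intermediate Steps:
(-487 + 177)*(-1 - 4*4) = -310*(-1 - 16) = -310*(-17) = 5270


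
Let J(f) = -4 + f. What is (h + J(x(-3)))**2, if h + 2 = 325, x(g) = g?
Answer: 99856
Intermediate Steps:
h = 323 (h = -2 + 325 = 323)
(h + J(x(-3)))**2 = (323 + (-4 - 3))**2 = (323 - 7)**2 = 316**2 = 99856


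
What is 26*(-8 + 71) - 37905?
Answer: -36267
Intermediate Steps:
26*(-8 + 71) - 37905 = 26*63 - 37905 = 1638 - 37905 = -36267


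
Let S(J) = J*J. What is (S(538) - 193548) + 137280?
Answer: 233176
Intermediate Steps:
S(J) = J²
(S(538) - 193548) + 137280 = (538² - 193548) + 137280 = (289444 - 193548) + 137280 = 95896 + 137280 = 233176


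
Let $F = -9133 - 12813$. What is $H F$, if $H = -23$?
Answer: $504758$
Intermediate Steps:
$F = -21946$
$H F = \left(-23\right) \left(-21946\right) = 504758$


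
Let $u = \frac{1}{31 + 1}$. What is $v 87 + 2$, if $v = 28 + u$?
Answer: $\frac{78103}{32} \approx 2440.7$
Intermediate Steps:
$u = \frac{1}{32} \approx 0.03125$
$v = \frac{897}{32}$ ($v = 28 + \frac{1}{32} = \frac{897}{32} \approx 28.031$)
$v 87 + 2 = \frac{897}{32} \cdot 87 + 2 = \frac{78039}{32} + 2 = \frac{78103}{32}$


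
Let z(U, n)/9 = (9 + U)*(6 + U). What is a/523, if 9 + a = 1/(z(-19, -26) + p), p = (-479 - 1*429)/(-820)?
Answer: -2160488/125560271 ≈ -0.017207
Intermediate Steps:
z(U, n) = 9*(6 + U)*(9 + U) (z(U, n) = 9*((9 + U)*(6 + U)) = 9*((6 + U)*(9 + U)) = 9*(6 + U)*(9 + U))
p = 227/205 (p = (-479 - 429)*(-1/820) = -908*(-1/820) = 227/205 ≈ 1.1073)
a = -2160488/240077 (a = -9 + 1/((486 + 9*(-19)**2 + 135*(-19)) + 227/205) = -9 + 1/((486 + 9*361 - 2565) + 227/205) = -9 + 1/((486 + 3249 - 2565) + 227/205) = -9 + 1/(1170 + 227/205) = -9 + 1/(240077/205) = -9 + 205/240077 = -2160488/240077 ≈ -8.9991)
a/523 = -2160488/240077/523 = -2160488/240077*1/523 = -2160488/125560271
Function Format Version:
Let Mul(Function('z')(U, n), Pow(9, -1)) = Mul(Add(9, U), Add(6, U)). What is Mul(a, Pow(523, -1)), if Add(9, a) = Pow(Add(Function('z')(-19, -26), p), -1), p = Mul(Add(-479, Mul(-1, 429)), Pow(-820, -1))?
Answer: Rational(-2160488, 125560271) ≈ -0.017207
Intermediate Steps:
Function('z')(U, n) = Mul(9, Add(6, U), Add(9, U)) (Function('z')(U, n) = Mul(9, Mul(Add(9, U), Add(6, U))) = Mul(9, Mul(Add(6, U), Add(9, U))) = Mul(9, Add(6, U), Add(9, U)))
p = Rational(227, 205) (p = Mul(Add(-479, -429), Rational(-1, 820)) = Mul(-908, Rational(-1, 820)) = Rational(227, 205) ≈ 1.1073)
a = Rational(-2160488, 240077) (a = Add(-9, Pow(Add(Add(486, Mul(9, Pow(-19, 2)), Mul(135, -19)), Rational(227, 205)), -1)) = Add(-9, Pow(Add(Add(486, Mul(9, 361), -2565), Rational(227, 205)), -1)) = Add(-9, Pow(Add(Add(486, 3249, -2565), Rational(227, 205)), -1)) = Add(-9, Pow(Add(1170, Rational(227, 205)), -1)) = Add(-9, Pow(Rational(240077, 205), -1)) = Add(-9, Rational(205, 240077)) = Rational(-2160488, 240077) ≈ -8.9991)
Mul(a, Pow(523, -1)) = Mul(Rational(-2160488, 240077), Pow(523, -1)) = Mul(Rational(-2160488, 240077), Rational(1, 523)) = Rational(-2160488, 125560271)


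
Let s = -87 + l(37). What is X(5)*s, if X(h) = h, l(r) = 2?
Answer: -425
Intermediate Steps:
s = -85 (s = -87 + 2 = -85)
X(5)*s = 5*(-85) = -425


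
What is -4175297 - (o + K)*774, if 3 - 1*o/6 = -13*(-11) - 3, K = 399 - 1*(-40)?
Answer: -3878855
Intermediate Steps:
K = 439 (K = 399 + 40 = 439)
o = -822 (o = 18 - 6*(-13*(-11) - 3) = 18 - 6*(143 - 3) = 18 - 6*140 = 18 - 840 = -822)
-4175297 - (o + K)*774 = -4175297 - (-822 + 439)*774 = -4175297 - (-383)*774 = -4175297 - 1*(-296442) = -4175297 + 296442 = -3878855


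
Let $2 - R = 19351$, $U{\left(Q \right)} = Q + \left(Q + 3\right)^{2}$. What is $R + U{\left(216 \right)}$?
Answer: $28828$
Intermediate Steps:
$U{\left(Q \right)} = Q + \left(3 + Q\right)^{2}$
$R = -19349$ ($R = 2 - 19351 = -19349$)
$R + U{\left(216 \right)} = -19349 + \left(216 + \left(3 + 216\right)^{2}\right) = -19349 + \left(216 + 219^{2}\right) = -19349 + \left(216 + 47961\right) = -19349 + 48177 = 28828$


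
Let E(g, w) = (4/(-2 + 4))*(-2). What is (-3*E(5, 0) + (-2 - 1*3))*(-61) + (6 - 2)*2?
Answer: -419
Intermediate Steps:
E(g, w) = -4 (E(g, w) = (4/2)*(-2) = ((1/2)*4)*(-2) = 2*(-2) = -4)
(-3*E(5, 0) + (-2 - 1*3))*(-61) + (6 - 2)*2 = (-3*(-4) + (-2 - 1*3))*(-61) + (6 - 2)*2 = (12 + (-2 - 3))*(-61) + 4*2 = (12 - 5)*(-61) + 8 = 7*(-61) + 8 = -427 + 8 = -419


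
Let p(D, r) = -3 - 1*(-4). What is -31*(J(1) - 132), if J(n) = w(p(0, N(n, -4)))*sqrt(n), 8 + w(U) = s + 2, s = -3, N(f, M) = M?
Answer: 4371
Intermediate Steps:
p(D, r) = 1 (p(D, r) = -3 + 4 = 1)
w(U) = -9 (w(U) = -8 + (-3 + 2) = -8 - 1 = -9)
J(n) = -9*sqrt(n)
-31*(J(1) - 132) = -31*(-9*sqrt(1) - 132) = -31*(-9*1 - 132) = -31*(-9 - 132) = -31*(-141) = 4371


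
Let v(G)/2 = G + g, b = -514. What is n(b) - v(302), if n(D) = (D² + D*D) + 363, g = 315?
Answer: 527521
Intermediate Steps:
v(G) = 630 + 2*G (v(G) = 2*(G + 315) = 2*(315 + G) = 630 + 2*G)
n(D) = 363 + 2*D² (n(D) = (D² + D²) + 363 = 2*D² + 363 = 363 + 2*D²)
n(b) - v(302) = (363 + 2*(-514)²) - (630 + 2*302) = (363 + 2*264196) - (630 + 604) = (363 + 528392) - 1*1234 = 528755 - 1234 = 527521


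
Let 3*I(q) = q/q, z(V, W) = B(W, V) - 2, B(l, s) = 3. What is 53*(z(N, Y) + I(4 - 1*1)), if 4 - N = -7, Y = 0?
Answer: 212/3 ≈ 70.667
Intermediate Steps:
N = 11 (N = 4 - 1*(-7) = 4 + 7 = 11)
z(V, W) = 1 (z(V, W) = 3 - 2 = 1)
I(q) = ⅓ (I(q) = (q/q)/3 = (⅓)*1 = ⅓)
53*(z(N, Y) + I(4 - 1*1)) = 53*(1 + ⅓) = 53*(4/3) = 212/3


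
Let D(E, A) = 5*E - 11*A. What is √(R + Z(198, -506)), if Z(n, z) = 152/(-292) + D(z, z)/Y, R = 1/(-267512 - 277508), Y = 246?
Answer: √7863743975388267505/815622430 ≈ 3.4382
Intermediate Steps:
D(E, A) = -11*A + 5*E
R = -1/545020 (R = 1/(-545020) = -1/545020 ≈ -1.8348e-6)
Z(n, z) = -38/73 - z/41 (Z(n, z) = 152/(-292) + (-11*z + 5*z)/246 = 152*(-1/292) - 6*z*(1/246) = -38/73 - z/41)
√(R + Z(198, -506)) = √(-1/545020 + (-38/73 - 1/41*(-506))) = √(-1/545020 + (-38/73 + 506/41)) = √(-1/545020 + 35380/2993) = √(19282804607/1631244860) = √7863743975388267505/815622430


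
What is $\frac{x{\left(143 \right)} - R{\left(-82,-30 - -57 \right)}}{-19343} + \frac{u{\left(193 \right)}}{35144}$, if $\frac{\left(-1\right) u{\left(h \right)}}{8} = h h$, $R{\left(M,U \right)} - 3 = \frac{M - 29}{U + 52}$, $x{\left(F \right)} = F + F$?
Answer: $- \frac{2479077699}{291866527} \approx -8.4939$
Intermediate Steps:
$x{\left(F \right)} = 2 F$
$R{\left(M,U \right)} = 3 + \frac{-29 + M}{52 + U}$ ($R{\left(M,U \right)} = 3 + \frac{M - 29}{U + 52} = 3 + \frac{-29 + M}{52 + U}$)
$u{\left(h \right)} = - 8 h^{2}$ ($u{\left(h \right)} = - 8 h h = - 8 h^{2}$)
$\frac{x{\left(143 \right)} - R{\left(-82,-30 - -57 \right)}}{-19343} + \frac{u{\left(193 \right)}}{35144} = \frac{2 \cdot 143 - \frac{127 - 82 + 3 \left(-30 - -57\right)}{52 - -27}}{-19343} + \frac{\left(-8\right) 193^{2}}{35144} = \left(286 - \frac{127 - 82 + 3 \left(-30 + 57\right)}{52 + \left(-30 + 57\right)}\right) \left(- \frac{1}{19343}\right) + \left(-8\right) 37249 \cdot \frac{1}{35144} = \left(286 - \frac{127 - 82 + 3 \cdot 27}{52 + 27}\right) \left(- \frac{1}{19343}\right) - \frac{37249}{4393} = \left(286 - \frac{127 - 82 + 81}{79}\right) \left(- \frac{1}{19343}\right) - \frac{37249}{4393} = \left(286 - \frac{1}{79} \cdot 126\right) \left(- \frac{1}{19343}\right) - \frac{37249}{4393} = \left(286 - \frac{126}{79}\right) \left(- \frac{1}{19343}\right) - \frac{37249}{4393} = \frac{22468}{79} \left(- \frac{1}{19343}\right) - \frac{37249}{4393} = - \frac{22468}{1528097} - \frac{37249}{4393} = - \frac{2479077699}{291866527}$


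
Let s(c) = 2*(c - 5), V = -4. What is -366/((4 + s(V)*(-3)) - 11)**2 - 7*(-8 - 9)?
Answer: 262505/2209 ≈ 118.83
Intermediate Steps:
s(c) = -10 + 2*c (s(c) = 2*(-5 + c) = -10 + 2*c)
-366/((4 + s(V)*(-3)) - 11)**2 - 7*(-8 - 9) = -366/((4 + (-10 + 2*(-4))*(-3)) - 11)**2 - 7*(-8 - 9) = -366/((4 + (-10 - 8)*(-3)) - 11)**2 - 7*(-17) = -366/((4 - 18*(-3)) - 11)**2 + 119 = -366/((4 + 54) - 11)**2 + 119 = -366/(58 - 11)**2 + 119 = -366/(47**2) + 119 = -366/2209 + 119 = 262505/2209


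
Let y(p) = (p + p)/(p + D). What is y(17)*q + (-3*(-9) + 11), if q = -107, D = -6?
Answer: -3220/11 ≈ -292.73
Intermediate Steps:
y(p) = 2*p/(-6 + p) (y(p) = (p + p)/(p - 6) = (2*p)/(-6 + p) = 2*p/(-6 + p))
y(17)*q + (-3*(-9) + 11) = (2*17/(-6 + 17))*(-107) + (-3*(-9) + 11) = (2*17/11)*(-107) + (27 + 11) = (2*17*(1/11))*(-107) + 38 = (34/11)*(-107) + 38 = -3638/11 + 38 = -3220/11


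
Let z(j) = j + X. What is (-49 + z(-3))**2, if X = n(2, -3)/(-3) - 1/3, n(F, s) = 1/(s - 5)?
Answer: 1575025/576 ≈ 2734.4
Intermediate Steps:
n(F, s) = 1/(-5 + s)
X = -7/24 (X = 1/(-5 - 3*(-3)) - 1/3 = -1/3/(-8) - 1*1/3 = -1/8*(-1/3) - 1/3 = 1/24 - 1/3 = -7/24 ≈ -0.29167)
z(j) = -7/24 + j (z(j) = j - 7/24 = -7/24 + j)
(-49 + z(-3))**2 = (-49 + (-7/24 - 3))**2 = (-49 - 79/24)**2 = (-1255/24)**2 = 1575025/576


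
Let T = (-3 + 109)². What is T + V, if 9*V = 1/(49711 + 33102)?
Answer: 8374381813/745317 ≈ 11236.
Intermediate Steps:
T = 11236 (T = 106² = 11236)
V = 1/745317 (V = 1/(9*(49711 + 33102)) = (⅑)/82813 = (⅑)*(1/82813) = 1/745317 ≈ 1.3417e-6)
T + V = 11236 + 1/745317 = 8374381813/745317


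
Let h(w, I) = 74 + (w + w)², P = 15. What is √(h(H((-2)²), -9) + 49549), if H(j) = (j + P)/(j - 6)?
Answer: 8*√781 ≈ 223.57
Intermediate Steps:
H(j) = (15 + j)/(-6 + j) (H(j) = (j + 15)/(j - 6) = (15 + j)/(-6 + j))
h(w, I) = 74 + 4*w² (h(w, I) = 74 + (2*w)² = 74 + 4*w²)
√(h(H((-2)²), -9) + 49549) = √((74 + 4*((15 + (-2)²)/(-6 + (-2)²))²) + 49549) = √((74 + 4*((15 + 4)/(-6 + 4))²) + 49549) = √((74 + 4*(19/(-2))²) + 49549) = √((74 + 4*(-½*19)²) + 49549) = √((74 + 4*(-19/2)²) + 49549) = √((74 + 4*(361/4)) + 49549) = √((74 + 361) + 49549) = √(435 + 49549) = √49984 = 8*√781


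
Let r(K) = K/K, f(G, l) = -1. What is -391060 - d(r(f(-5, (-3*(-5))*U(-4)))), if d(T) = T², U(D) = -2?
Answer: -391061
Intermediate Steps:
r(K) = 1
-391060 - d(r(f(-5, (-3*(-5))*U(-4)))) = -391060 - 1*1² = -391060 - 1*1 = -391060 - 1 = -391061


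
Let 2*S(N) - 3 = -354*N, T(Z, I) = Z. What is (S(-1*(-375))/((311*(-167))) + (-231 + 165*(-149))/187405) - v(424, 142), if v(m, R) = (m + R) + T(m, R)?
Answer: -19249542185949/19466506970 ≈ -988.85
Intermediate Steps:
v(m, R) = R + 2*m (v(m, R) = (m + R) + m = (R + m) + m = R + 2*m)
S(N) = 3/2 - 177*N (S(N) = 3/2 + (-354*N)/2 = 3/2 - 177*N)
(S(-1*(-375))/((311*(-167))) + (-231 + 165*(-149))/187405) - v(424, 142) = ((3/2 - (-177)*(-375))/((311*(-167))) + (-231 + 165*(-149))/187405) - (142 + 2*424) = ((3/2 - 177*375)/(-51937) + (-231 - 24585)*(1/187405)) - (142 + 848) = ((3/2 - 66375)*(-1/51937) - 24816*1/187405) - 1*990 = (-132747/2*(-1/51937) - 24816/187405) - 990 = (132747/103874 - 24816/187405) - 990 = 22299714351/19466506970 - 990 = -19249542185949/19466506970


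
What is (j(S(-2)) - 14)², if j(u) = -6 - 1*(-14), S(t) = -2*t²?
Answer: 36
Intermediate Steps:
j(u) = 8 (j(u) = -6 + 14 = 8)
(j(S(-2)) - 14)² = (8 - 14)² = (-6)² = 36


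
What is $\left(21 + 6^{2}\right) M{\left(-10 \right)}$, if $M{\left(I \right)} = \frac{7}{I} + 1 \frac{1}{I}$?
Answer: $- \frac{228}{5} \approx -45.6$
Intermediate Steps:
$M{\left(I \right)} = \frac{8}{I}$ ($M{\left(I \right)} = \frac{7}{I} + \frac{1}{I} = \frac{8}{I}$)
$\left(21 + 6^{2}\right) M{\left(-10 \right)} = \left(21 + 6^{2}\right) \frac{8}{-10} = \left(21 + 36\right) 8 \left(- \frac{1}{10}\right) = 57 \left(- \frac{4}{5}\right) = - \frac{228}{5}$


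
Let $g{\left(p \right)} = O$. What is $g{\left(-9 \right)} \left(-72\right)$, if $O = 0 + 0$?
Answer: $0$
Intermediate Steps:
$O = 0$
$g{\left(p \right)} = 0$
$g{\left(-9 \right)} \left(-72\right) = 0 \left(-72\right) = 0$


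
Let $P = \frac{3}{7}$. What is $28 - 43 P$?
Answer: $\frac{67}{7} \approx 9.5714$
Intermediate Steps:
$P = \frac{3}{7}$ ($P = 3 \cdot \frac{1}{7} = \frac{3}{7} \approx 0.42857$)
$28 - 43 P = 28 - \frac{129}{7} = \frac{67}{7}$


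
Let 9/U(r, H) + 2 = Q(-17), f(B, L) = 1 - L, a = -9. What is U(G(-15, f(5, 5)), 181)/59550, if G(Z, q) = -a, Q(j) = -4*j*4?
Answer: 1/1786500 ≈ 5.5975e-7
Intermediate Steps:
Q(j) = -16*j
G(Z, q) = 9 (G(Z, q) = -1*(-9) = 9)
U(r, H) = 1/30 (U(r, H) = 9/(-2 - 16*(-17)) = 9/(-2 + 272) = 9/270 = 9*(1/270) = 1/30)
U(G(-15, f(5, 5)), 181)/59550 = (1/30)/59550 = (1/30)*(1/59550) = 1/1786500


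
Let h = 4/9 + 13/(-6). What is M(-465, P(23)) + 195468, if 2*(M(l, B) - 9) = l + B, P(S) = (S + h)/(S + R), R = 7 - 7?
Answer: 161662829/828 ≈ 1.9525e+5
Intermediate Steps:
R = 0
h = -31/18 (h = 4*(1/9) + 13*(-1/6) = 4/9 - 13/6 = -31/18 ≈ -1.7222)
P(S) = (-31/18 + S)/S (P(S) = (S - 31/18)/(S + 0) = (-31/18 + S)/S)
M(l, B) = 9 + B/2 + l/2 (M(l, B) = 9 + (l + B)/2 = 9 + (B + l)/2 = 9 + (B/2 + l/2) = 9 + B/2 + l/2)
M(-465, P(23)) + 195468 = (9 + ((-31/18 + 23)/23)/2 + (1/2)*(-465)) + 195468 = (9 + ((1/23)*(383/18))/2 - 465/2) + 195468 = (9 + (1/2)*(383/414) - 465/2) + 195468 = (9 + 383/828 - 465/2) + 195468 = -184675/828 + 195468 = 161662829/828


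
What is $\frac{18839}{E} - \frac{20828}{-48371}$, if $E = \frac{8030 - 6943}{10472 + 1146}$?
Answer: $\frac{10587056063278}{52579277} \approx 2.0135 \cdot 10^{5}$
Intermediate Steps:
$E = \frac{1087}{11618} \approx 0.093562$
$\frac{18839}{E} - \frac{20828}{-48371} = \frac{18839}{\frac{1087}{11618}} - \frac{20828}{-48371} = 18839 \cdot \frac{11618}{1087} - - \frac{20828}{48371} = \frac{218871502}{1087} + \frac{20828}{48371} = \frac{10587056063278}{52579277}$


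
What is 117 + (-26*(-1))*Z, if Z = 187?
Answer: 4979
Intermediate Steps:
117 + (-26*(-1))*Z = 117 - 26*(-1)*187 = 117 + 26*187 = 117 + 4862 = 4979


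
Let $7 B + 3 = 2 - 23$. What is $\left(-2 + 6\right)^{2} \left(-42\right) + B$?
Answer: $- \frac{4728}{7} \approx -675.43$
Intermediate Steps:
$B = - \frac{24}{7}$ ($B = - \frac{3}{7} + \frac{2 - 23}{7} = - \frac{3}{7} + \frac{1}{7} \left(-21\right) = - \frac{3}{7} - 3 = - \frac{24}{7} \approx -3.4286$)
$\left(-2 + 6\right)^{2} \left(-42\right) + B = \left(-2 + 6\right)^{2} \left(-42\right) - \frac{24}{7} = 4^{2} \left(-42\right) - \frac{24}{7} = 16 \left(-42\right) - \frac{24}{7} = -672 - \frac{24}{7} = - \frac{4728}{7}$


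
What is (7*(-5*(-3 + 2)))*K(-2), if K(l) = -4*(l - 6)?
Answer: 1120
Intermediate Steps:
K(l) = 24 - 4*l (K(l) = -4*(-6 + l) = 24 - 4*l)
(7*(-5*(-3 + 2)))*K(-2) = (7*(-5*(-3 + 2)))*(24 - 4*(-2)) = (7*(-5*(-1)))*(24 + 8) = (7*5)*32 = 35*32 = 1120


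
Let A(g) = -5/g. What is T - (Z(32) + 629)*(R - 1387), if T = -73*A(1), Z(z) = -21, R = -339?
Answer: 1049773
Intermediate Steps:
T = 365 (T = -(-365)/1 = -(-365) = -73*(-5) = 365)
T - (Z(32) + 629)*(R - 1387) = 365 - (-21 + 629)*(-339 - 1387) = 365 - 608*(-1726) = 365 - 1*(-1049408) = 365 + 1049408 = 1049773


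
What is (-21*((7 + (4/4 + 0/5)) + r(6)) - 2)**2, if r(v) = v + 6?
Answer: 178084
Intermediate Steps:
r(v) = 6 + v
(-21*((7 + (4/4 + 0/5)) + r(6)) - 2)**2 = (-21*((7 + (4/4 + 0/5)) + (6 + 6)) - 2)**2 = (-21*((7 + (4*(1/4) + 0*(1/5))) + 12) - 2)**2 = (-21*((7 + (1 + 0)) + 12) - 2)**2 = (-21*((7 + 1) + 12) - 2)**2 = (-21*(8 + 12) - 2)**2 = (-21*20 - 2)**2 = (-420 - 2)**2 = (-422)**2 = 178084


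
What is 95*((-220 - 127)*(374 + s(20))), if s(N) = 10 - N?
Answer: -11999260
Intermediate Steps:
95*((-220 - 127)*(374 + s(20))) = 95*((-220 - 127)*(374 + (10 - 1*20))) = 95*(-347*(374 + (10 - 20))) = 95*(-347*(374 - 10)) = 95*(-347*364) = 95*(-126308) = -11999260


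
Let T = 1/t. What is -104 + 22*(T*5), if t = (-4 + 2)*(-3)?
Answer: -257/3 ≈ -85.667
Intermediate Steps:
t = 6 (t = -2*(-3) = 6)
T = ⅙ (T = 1/6 = ⅙ ≈ 0.16667)
-104 + 22*(T*5) = -104 + 22*((⅙)*5) = -104 + 22*(⅚) = -104 + 55/3 = -257/3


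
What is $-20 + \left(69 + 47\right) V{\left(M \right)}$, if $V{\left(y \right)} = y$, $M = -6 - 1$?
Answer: $-832$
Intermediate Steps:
$M = -7$ ($M = -6 - 1 = -7$)
$-20 + \left(69 + 47\right) V{\left(M \right)} = -20 + \left(69 + 47\right) \left(-7\right) = -20 + 116 \left(-7\right) = -20 - 812 = -832$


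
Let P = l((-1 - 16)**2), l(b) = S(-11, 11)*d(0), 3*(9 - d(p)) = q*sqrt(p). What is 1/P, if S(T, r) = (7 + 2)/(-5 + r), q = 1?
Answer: 2/27 ≈ 0.074074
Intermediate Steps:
S(T, r) = 9/(-5 + r)
d(p) = 9 - sqrt(p)/3
l(b) = 27/2 (l(b) = (9/(-5 + 11))*(9 - sqrt(0)/3) = (9/6)*(9 - 1/3*0) = (9*(1/6))*(9 + 0) = (3/2)*9 = 27/2)
P = 27/2 ≈ 13.500
1/P = 1/(27/2) = 2/27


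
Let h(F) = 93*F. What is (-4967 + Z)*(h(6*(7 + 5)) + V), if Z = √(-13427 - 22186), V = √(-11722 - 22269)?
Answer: -(4967 - 3*I*√3957)*(6696 + I*√33991) ≈ -3.3294e+7 + 3.4788e+5*I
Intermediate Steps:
V = I*√33991 (V = √(-33991) = I*√33991 ≈ 184.37*I)
Z = 3*I*√3957 (Z = √(-35613) = 3*I*√3957 ≈ 188.71*I)
(-4967 + Z)*(h(6*(7 + 5)) + V) = (-4967 + 3*I*√3957)*(93*(6*(7 + 5)) + I*√33991) = (-4967 + 3*I*√3957)*(93*(6*12) + I*√33991) = (-4967 + 3*I*√3957)*(93*72 + I*√33991) = (-4967 + 3*I*√3957)*(6696 + I*√33991)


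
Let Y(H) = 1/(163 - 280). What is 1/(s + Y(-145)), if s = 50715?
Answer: 117/5933654 ≈ 1.9718e-5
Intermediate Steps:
Y(H) = -1/117 (Y(H) = 1/(-117) = -1/117)
1/(s + Y(-145)) = 1/(50715 - 1/117) = 1/(5933654/117) = 117/5933654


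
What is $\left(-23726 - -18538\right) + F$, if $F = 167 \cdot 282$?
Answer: $41906$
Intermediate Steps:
$F = 47094$
$\left(-23726 - -18538\right) + F = \left(-23726 - -18538\right) + 47094 = \left(-23726 + 18538\right) + 47094 = -5188 + 47094 = 41906$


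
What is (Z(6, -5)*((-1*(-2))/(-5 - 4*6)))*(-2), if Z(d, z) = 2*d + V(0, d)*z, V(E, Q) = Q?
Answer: -72/29 ≈ -2.4828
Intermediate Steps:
Z(d, z) = 2*d + d*z
(Z(6, -5)*((-1*(-2))/(-5 - 4*6)))*(-2) = ((6*(2 - 5))*((-1*(-2))/(-5 - 4*6)))*(-2) = ((6*(-3))*(2/(-5 - 24)))*(-2) = -36/(-29)*(-2) = -36*(-1)/29*(-2) = -18*(-2/29)*(-2) = (36/29)*(-2) = -72/29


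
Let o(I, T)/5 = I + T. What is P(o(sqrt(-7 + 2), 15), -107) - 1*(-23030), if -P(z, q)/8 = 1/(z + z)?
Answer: 2648444/115 + 2*I*sqrt(5)/575 ≈ 23030.0 + 0.0077776*I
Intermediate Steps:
o(I, T) = 5*I + 5*T (o(I, T) = 5*(I + T) = 5*I + 5*T)
P(z, q) = -4/z (P(z, q) = -8/(z + z) = -8*1/(2*z) = -4/z)
P(o(sqrt(-7 + 2), 15), -107) - 1*(-23030) = -4/(5*sqrt(-7 + 2) + 5*15) - 1*(-23030) = -4/(5*sqrt(-5) + 75) + 23030 = -4/(5*(I*sqrt(5)) + 75) + 23030 = -4/(5*I*sqrt(5) + 75) + 23030 = -4/(75 + 5*I*sqrt(5)) + 23030 = 23030 - 4/(75 + 5*I*sqrt(5))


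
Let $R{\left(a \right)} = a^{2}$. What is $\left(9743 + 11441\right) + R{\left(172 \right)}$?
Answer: $50768$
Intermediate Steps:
$\left(9743 + 11441\right) + R{\left(172 \right)} = \left(9743 + 11441\right) + 172^{2} = 21184 + 29584 = 50768$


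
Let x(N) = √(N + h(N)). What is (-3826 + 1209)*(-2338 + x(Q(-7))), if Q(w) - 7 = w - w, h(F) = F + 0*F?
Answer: 6118546 - 2617*√14 ≈ 6.1088e+6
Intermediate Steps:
h(F) = F (h(F) = F + 0 = F)
Q(w) = 7 (Q(w) = 7 + (w - w) = 7 + 0 = 7)
x(N) = √2*√N (x(N) = √(N + N) = √(2*N) = √2*√N)
(-3826 + 1209)*(-2338 + x(Q(-7))) = (-3826 + 1209)*(-2338 + √2*√7) = -2617*(-2338 + √14) = 6118546 - 2617*√14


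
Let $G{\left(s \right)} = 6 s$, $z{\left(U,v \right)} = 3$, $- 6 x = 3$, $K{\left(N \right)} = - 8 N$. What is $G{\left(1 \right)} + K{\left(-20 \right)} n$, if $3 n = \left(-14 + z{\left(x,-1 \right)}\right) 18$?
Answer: $-10554$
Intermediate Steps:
$x = - \frac{1}{2}$ ($x = \left(- \frac{1}{6}\right) 3 = - \frac{1}{2} \approx -0.5$)
$n = -66$ ($n = \frac{\left(-14 + 3\right) 18}{3} = \frac{\left(-11\right) 18}{3} = \frac{1}{3} \left(-198\right) = -66$)
$G{\left(1 \right)} + K{\left(-20 \right)} n = 6 \cdot 1 + \left(-8\right) \left(-20\right) \left(-66\right) = 6 + 160 \left(-66\right) = 6 - 10560 = -10554$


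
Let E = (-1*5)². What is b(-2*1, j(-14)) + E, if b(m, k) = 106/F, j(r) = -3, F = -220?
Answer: 2697/110 ≈ 24.518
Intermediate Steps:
b(m, k) = -53/110 (b(m, k) = 106/(-220) = 106*(-1/220) = -53/110)
E = 25 (E = (-5)² = 25)
b(-2*1, j(-14)) + E = -53/110 + 25 = 2697/110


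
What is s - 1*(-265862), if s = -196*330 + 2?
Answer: 201184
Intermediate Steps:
s = -64678 (s = -64680 + 2 = -64678)
s - 1*(-265862) = -64678 - 1*(-265862) = -64678 + 265862 = 201184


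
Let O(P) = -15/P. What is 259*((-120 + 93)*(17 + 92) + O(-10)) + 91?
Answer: -1523515/2 ≈ -7.6176e+5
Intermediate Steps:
259*((-120 + 93)*(17 + 92) + O(-10)) + 91 = 259*((-120 + 93)*(17 + 92) - 15/(-10)) + 91 = 259*(-27*109 - 15*(-⅒)) + 91 = 259*(-2943 + 3/2) + 91 = 259*(-5883/2) + 91 = -1523697/2 + 91 = -1523515/2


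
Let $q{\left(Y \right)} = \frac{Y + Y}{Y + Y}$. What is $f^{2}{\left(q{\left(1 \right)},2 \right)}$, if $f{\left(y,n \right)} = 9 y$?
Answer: $81$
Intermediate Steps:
$q{\left(Y \right)} = 1$ ($q{\left(Y \right)} = \frac{2 Y}{2 Y} = 2 Y \frac{1}{2 Y} = 1$)
$f^{2}{\left(q{\left(1 \right)},2 \right)} = \left(9 \cdot 1\right)^{2} = 9^{2} = 81$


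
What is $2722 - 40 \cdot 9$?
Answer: $2362$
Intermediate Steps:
$2722 - 40 \cdot 9 = 2722 - 360 = 2362$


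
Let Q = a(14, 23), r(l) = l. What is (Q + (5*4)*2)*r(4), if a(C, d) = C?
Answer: 216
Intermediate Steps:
Q = 14
(Q + (5*4)*2)*r(4) = (14 + (5*4)*2)*4 = (14 + 20*2)*4 = (14 + 40)*4 = 54*4 = 216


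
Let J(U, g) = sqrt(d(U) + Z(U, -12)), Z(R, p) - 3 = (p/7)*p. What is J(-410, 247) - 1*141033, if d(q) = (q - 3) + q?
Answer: -141033 + 2*I*sqrt(9793)/7 ≈ -1.4103e+5 + 28.274*I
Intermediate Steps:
Z(R, p) = 3 + p**2/7 (Z(R, p) = 3 + (p/7)*p = 3 + p**2/7)
d(q) = -3 + 2*q (d(q) = (-3 + q) + q = -3 + 2*q)
J(U, g) = sqrt(144/7 + 2*U) (J(U, g) = sqrt((-3 + 2*U) + (3 + (1/7)*(-12)**2)) = sqrt((-3 + 2*U) + (3 + (1/7)*144)) = sqrt((-3 + 2*U) + (3 + 144/7)) = sqrt((-3 + 2*U) + 165/7) = sqrt(144/7 + 2*U))
J(-410, 247) - 1*141033 = sqrt(1008 + 98*(-410))/7 - 1*141033 = sqrt(1008 - 40180)/7 - 141033 = sqrt(-39172)/7 - 141033 = (2*I*sqrt(9793))/7 - 141033 = 2*I*sqrt(9793)/7 - 141033 = -141033 + 2*I*sqrt(9793)/7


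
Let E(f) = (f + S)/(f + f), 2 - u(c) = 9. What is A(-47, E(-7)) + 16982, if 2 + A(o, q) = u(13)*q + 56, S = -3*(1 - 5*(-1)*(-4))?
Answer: 17061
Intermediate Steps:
u(c) = -7 (u(c) = 2 - 1*9 = 2 - 9 = -7)
S = 57 (S = -3*(1 + 5*(-4)) = -3*(1 - 20) = -3*(-19) = 57)
E(f) = (57 + f)/(2*f) (E(f) = (f + 57)/(f + f) = (57 + f)/((2*f)) = (57 + f)*(1/(2*f)) = (57 + f)/(2*f))
A(o, q) = 54 - 7*q (A(o, q) = -2 + (-7*q + 56) = -2 + (56 - 7*q) = 54 - 7*q)
A(-47, E(-7)) + 16982 = (54 - 7*(57 - 7)/(2*(-7))) + 16982 = (54 - 7*(-1)*50/(2*7)) + 16982 = (54 - 7*(-25/7)) + 16982 = (54 + 25) + 16982 = 79 + 16982 = 17061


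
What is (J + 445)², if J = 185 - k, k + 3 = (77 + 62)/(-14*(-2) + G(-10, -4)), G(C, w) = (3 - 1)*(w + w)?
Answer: 55606849/144 ≈ 3.8616e+5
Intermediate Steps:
G(C, w) = 4*w (G(C, w) = 2*(2*w) = 4*w)
k = 103/12 (k = -3 + (77 + 62)/(-14*(-2) + 4*(-4)) = -3 + 139/(28 - 16) = -3 + 139/12 = 103/12 ≈ 8.5833)
J = 2117/12 (J = 185 - 1*103/12 = 185 - 103/12 = 2117/12 ≈ 176.42)
(J + 445)² = (2117/12 + 445)² = (7457/12)² = 55606849/144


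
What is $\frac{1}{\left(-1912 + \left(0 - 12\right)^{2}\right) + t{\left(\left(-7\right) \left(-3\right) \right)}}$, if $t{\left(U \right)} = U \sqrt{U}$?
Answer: $- \frac{1768}{3116563} - \frac{21 \sqrt{21}}{3116563} \approx -0.00059817$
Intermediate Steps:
$t{\left(U \right)} = U^{\frac{3}{2}}$
$\frac{1}{\left(-1912 + \left(0 - 12\right)^{2}\right) + t{\left(\left(-7\right) \left(-3\right) \right)}} = \frac{1}{\left(-1912 + \left(0 - 12\right)^{2}\right) + \left(\left(-7\right) \left(-3\right)\right)^{\frac{3}{2}}} = \frac{1}{\left(-1912 + \left(-12\right)^{2}\right) + 21^{\frac{3}{2}}} = \frac{1}{\left(-1912 + 144\right) + 21 \sqrt{21}} = \frac{1}{-1768 + 21 \sqrt{21}}$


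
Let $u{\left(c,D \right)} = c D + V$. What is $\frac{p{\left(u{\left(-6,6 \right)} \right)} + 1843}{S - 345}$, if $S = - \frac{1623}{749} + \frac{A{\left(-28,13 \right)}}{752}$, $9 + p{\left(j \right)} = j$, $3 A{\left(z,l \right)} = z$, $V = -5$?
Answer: $- \frac{757427748}{146661035} \approx -5.1645$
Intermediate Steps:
$u{\left(c,D \right)} = -5 + D c$ ($u{\left(c,D \right)} = c D - 5 = D c - 5 = -5 + D c$)
$A{\left(z,l \right)} = \frac{z}{3}$
$p{\left(j \right)} = -9 + j$
$S = - \frac{920615}{422436}$ ($S = - \frac{1623}{749} + \frac{\frac{1}{3} \left(-28\right)}{752} = \left(-1623\right) \frac{1}{749} - \frac{7}{564} = - \frac{1623}{749} - \frac{7}{564} = - \frac{920615}{422436} \approx -2.1793$)
$\frac{p{\left(u{\left(-6,6 \right)} \right)} + 1843}{S - 345} = \frac{\left(-9 + \left(-5 + 6 \left(-6\right)\right)\right) + 1843}{- \frac{920615}{422436} - 345} = \frac{\left(-9 - 41\right) + 1843}{- \frac{146661035}{422436}} = \left(\left(-9 - 41\right) + 1843\right) \left(- \frac{422436}{146661035}\right) = \left(-50 + 1843\right) \left(- \frac{422436}{146661035}\right) = 1793 \left(- \frac{422436}{146661035}\right) = - \frac{757427748}{146661035}$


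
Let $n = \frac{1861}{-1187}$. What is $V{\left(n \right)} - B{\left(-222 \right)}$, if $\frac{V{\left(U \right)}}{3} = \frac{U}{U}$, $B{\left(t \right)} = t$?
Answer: $225$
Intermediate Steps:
$n = - \frac{1861}{1187}$ ($n = 1861 \left(- \frac{1}{1187}\right) = - \frac{1861}{1187} \approx -1.5678$)
$V{\left(U \right)} = 3$ ($V{\left(U \right)} = 3 \frac{U}{U} = 3 \cdot 1 = 3$)
$V{\left(n \right)} - B{\left(-222 \right)} = 3 - -222 = 3 + 222 = 225$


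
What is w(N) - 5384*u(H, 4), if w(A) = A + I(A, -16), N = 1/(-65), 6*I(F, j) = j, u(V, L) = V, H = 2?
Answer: -2100283/195 ≈ -10771.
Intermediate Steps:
I(F, j) = j/6
N = -1/65 ≈ -0.015385
w(A) = -8/3 + A (w(A) = A + (⅙)*(-16) = A - 8/3 = -8/3 + A)
w(N) - 5384*u(H, 4) = (-8/3 - 1/65) - 5384*2 = -523/195 - 10768 = -2100283/195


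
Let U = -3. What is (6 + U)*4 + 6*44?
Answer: 276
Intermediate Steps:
(6 + U)*4 + 6*44 = (6 - 3)*4 + 6*44 = 3*4 + 264 = 12 + 264 = 276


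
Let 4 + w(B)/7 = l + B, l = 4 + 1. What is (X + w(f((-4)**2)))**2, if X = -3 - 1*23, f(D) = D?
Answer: 8649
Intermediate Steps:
l = 5
w(B) = 7 + 7*B (w(B) = -28 + 7*(5 + B) = -28 + (35 + 7*B) = 7 + 7*B)
X = -26 (X = -3 - 23 = -26)
(X + w(f((-4)**2)))**2 = (-26 + (7 + 7*(-4)**2))**2 = (-26 + (7 + 7*16))**2 = (-26 + (7 + 112))**2 = (-26 + 119)**2 = 93**2 = 8649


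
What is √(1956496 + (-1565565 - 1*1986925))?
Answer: I*√1595994 ≈ 1263.3*I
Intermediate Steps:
√(1956496 + (-1565565 - 1*1986925)) = √(1956496 + (-1565565 - 1986925)) = √(1956496 - 3552490) = √(-1595994) = I*√1595994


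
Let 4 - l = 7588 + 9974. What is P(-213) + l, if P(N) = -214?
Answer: -17772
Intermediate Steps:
l = -17558 (l = 4 - (7588 + 9974) = 4 - 1*17562 = 4 - 17562 = -17558)
P(-213) + l = -214 - 17558 = -17772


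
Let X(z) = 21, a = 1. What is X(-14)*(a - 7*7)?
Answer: -1008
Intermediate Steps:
X(-14)*(a - 7*7) = 21*(1 - 7*7) = 21*(1 - 49) = 21*(-48) = -1008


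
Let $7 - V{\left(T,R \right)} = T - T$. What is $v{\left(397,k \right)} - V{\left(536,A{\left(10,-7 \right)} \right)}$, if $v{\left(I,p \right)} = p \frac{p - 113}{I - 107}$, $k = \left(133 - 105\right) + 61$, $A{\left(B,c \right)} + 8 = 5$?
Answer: $- \frac{2083}{145} \approx -14.366$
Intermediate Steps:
$A{\left(B,c \right)} = -3$ ($A{\left(B,c \right)} = -8 + 5 = -3$)
$V{\left(T,R \right)} = 7$ ($V{\left(T,R \right)} = 7 - \left(T - T\right) = 7 - 0 = 7 + 0 = 7$)
$k = 89$ ($k = 28 + 61 = 89$)
$v{\left(I,p \right)} = \frac{p \left(-113 + p\right)}{-107 + I}$ ($v{\left(I,p \right)} = p \frac{-113 + p}{-107 + I} = \frac{p \left(-113 + p\right)}{-107 + I}$)
$v{\left(397,k \right)} - V{\left(536,A{\left(10,-7 \right)} \right)} = \frac{89 \left(-113 + 89\right)}{-107 + 397} - 7 = 89 \cdot \frac{1}{290} \left(-24\right) - 7 = - \frac{1068}{145} - 7 = - \frac{2083}{145}$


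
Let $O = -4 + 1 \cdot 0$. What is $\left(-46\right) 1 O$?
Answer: $184$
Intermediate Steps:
$O = -4$ ($O = -4 + 0 = -4$)
$\left(-46\right) 1 O = \left(-46\right) 1 \left(-4\right) = \left(-46\right) \left(-4\right) = 184$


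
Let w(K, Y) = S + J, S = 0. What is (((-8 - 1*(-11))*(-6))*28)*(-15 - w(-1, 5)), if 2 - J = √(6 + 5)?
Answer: 8568 - 504*√11 ≈ 6896.4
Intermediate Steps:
J = 2 - √11 (J = 2 - √(6 + 5) = 2 - √11 ≈ -1.3166)
w(K, Y) = 2 - √11 (w(K, Y) = 0 + (2 - √11) = 2 - √11)
(((-8 - 1*(-11))*(-6))*28)*(-15 - w(-1, 5)) = (((-8 - 1*(-11))*(-6))*28)*(-15 - (2 - √11)) = (((-8 + 11)*(-6))*28)*(-15 + (-2 + √11)) = ((3*(-6))*28)*(-17 + √11) = (-18*28)*(-17 + √11) = -504*(-17 + √11) = 8568 - 504*√11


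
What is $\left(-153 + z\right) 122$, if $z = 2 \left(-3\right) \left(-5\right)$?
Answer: $-15006$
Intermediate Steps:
$z = 30$ ($z = \left(-6\right) \left(-5\right) = 30$)
$\left(-153 + z\right) 122 = \left(-153 + 30\right) 122 = \left(-123\right) 122 = -15006$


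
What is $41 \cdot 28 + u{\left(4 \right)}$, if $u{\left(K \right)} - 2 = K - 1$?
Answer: $1153$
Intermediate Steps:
$u{\left(K \right)} = 1 + K$ ($u{\left(K \right)} = 2 + \left(K - 1\right) = 2 + \left(-1 + K\right) = 1 + K$)
$41 \cdot 28 + u{\left(4 \right)} = 41 \cdot 28 + \left(1 + 4\right) = 1148 + 5 = 1153$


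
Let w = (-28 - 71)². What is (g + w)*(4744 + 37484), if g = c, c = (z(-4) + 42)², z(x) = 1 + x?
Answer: 478105416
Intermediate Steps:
c = 1521 (c = ((1 - 4) + 42)² = (-3 + 42)² = 39² = 1521)
w = 9801 (w = (-99)² = 9801)
g = 1521
(g + w)*(4744 + 37484) = (1521 + 9801)*(4744 + 37484) = 11322*42228 = 478105416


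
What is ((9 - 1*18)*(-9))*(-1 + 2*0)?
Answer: -81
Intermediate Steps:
((9 - 1*18)*(-9))*(-1 + 2*0) = ((9 - 18)*(-9))*(-1 + 0) = -9*(-9)*(-1) = 81*(-1) = -81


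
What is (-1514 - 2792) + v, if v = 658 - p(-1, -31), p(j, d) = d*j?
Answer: -3679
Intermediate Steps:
v = 627 (v = 658 - (-31)*(-1) = 658 - 1*31 = 658 - 31 = 627)
(-1514 - 2792) + v = (-1514 - 2792) + 627 = -4306 + 627 = -3679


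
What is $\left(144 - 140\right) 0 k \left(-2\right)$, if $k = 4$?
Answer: $0$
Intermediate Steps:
$\left(144 - 140\right) 0 k \left(-2\right) = \left(144 - 140\right) 0 \cdot 4 \left(-2\right) = 4 \cdot 0 \left(-2\right) = 4 \cdot 0 = 0$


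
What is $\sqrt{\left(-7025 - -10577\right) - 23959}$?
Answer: $i \sqrt{20407} \approx 142.85 i$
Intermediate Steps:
$\sqrt{\left(-7025 - -10577\right) - 23959} = \sqrt{\left(-7025 + 10577\right) - 23959} = \sqrt{3552 - 23959} = \sqrt{-20407} = i \sqrt{20407}$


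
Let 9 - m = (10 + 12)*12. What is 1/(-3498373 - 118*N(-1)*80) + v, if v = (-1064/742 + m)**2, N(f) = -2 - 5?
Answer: 633996965966524/9641311037 ≈ 65758.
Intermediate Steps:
N(f) = -7
m = -255 (m = 9 - (10 + 12)*12 = 9 - 22*12 = 9 - 1*264 = 9 - 264 = -255)
v = 184715281/2809 (v = (-1064/742 - 255)**2 = (-1064*1/742 - 255)**2 = (-76/53 - 255)**2 = (-13591/53)**2 = 184715281/2809 ≈ 65758.)
1/(-3498373 - 118*N(-1)*80) + v = 1/(-3498373 - 118*(-7)*80) + 184715281/2809 = 1/(-3498373 + 826*80) + 184715281/2809 = 1/(-3498373 + 66080) + 184715281/2809 = 1/(-3432293) + 184715281/2809 = -1/3432293 + 184715281/2809 = 633996965966524/9641311037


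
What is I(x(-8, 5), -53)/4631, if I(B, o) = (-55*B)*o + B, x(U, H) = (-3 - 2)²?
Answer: 72900/4631 ≈ 15.742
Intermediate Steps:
x(U, H) = 25 (x(U, H) = (-5)² = 25)
I(B, o) = B - 55*B*o (I(B, o) = -55*B*o + B = B - 55*B*o)
I(x(-8, 5), -53)/4631 = (25*(1 - 55*(-53)))/4631 = (25*(1 + 2915))*(1/4631) = (25*2916)*(1/4631) = 72900*(1/4631) = 72900/4631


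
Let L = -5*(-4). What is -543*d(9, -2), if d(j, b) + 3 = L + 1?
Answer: -9774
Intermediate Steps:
L = 20
d(j, b) = 18 (d(j, b) = -3 + (20 + 1) = -3 + 21 = 18)
-543*d(9, -2) = -543*18 = -9774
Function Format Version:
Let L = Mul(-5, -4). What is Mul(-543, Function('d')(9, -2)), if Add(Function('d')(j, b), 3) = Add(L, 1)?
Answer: -9774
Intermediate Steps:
L = 20
Function('d')(j, b) = 18 (Function('d')(j, b) = Add(-3, Add(20, 1)) = Add(-3, 21) = 18)
Mul(-543, Function('d')(9, -2)) = Mul(-543, 18) = -9774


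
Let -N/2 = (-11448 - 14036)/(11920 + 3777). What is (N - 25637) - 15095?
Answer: -639319236/15697 ≈ -40729.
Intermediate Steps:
N = 50968/15697 (N = -2*(-11448 - 14036)/(11920 + 3777) = -(-50968)/15697 = -2*(-25484/15697) = 50968/15697 ≈ 3.2470)
(N - 25637) - 15095 = (50968/15697 - 25637) - 15095 = -402373021/15697 - 15095 = -639319236/15697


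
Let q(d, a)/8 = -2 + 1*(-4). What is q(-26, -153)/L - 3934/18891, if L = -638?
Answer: -801562/6026229 ≈ -0.13301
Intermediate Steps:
q(d, a) = -48 (q(d, a) = 8*(-2 + 1*(-4)) = 8*(-2 - 4) = 8*(-6) = -48)
q(-26, -153)/L - 3934/18891 = -48/(-638) - 3934/18891 = -48*(-1/638) - 3934*1/18891 = 24/319 - 3934/18891 = -801562/6026229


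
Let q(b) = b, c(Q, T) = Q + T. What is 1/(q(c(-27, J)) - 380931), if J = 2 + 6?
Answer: -1/380950 ≈ -2.6250e-6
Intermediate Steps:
J = 8
1/(q(c(-27, J)) - 380931) = 1/((-27 + 8) - 380931) = 1/(-19 - 380931) = 1/(-380950) = -1/380950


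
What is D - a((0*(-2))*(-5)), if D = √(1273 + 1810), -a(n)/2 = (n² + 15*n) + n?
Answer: √3083 ≈ 55.525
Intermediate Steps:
a(n) = -32*n - 2*n² (a(n) = -2*((n² + 15*n) + n) = -2*(n² + 16*n) = -32*n - 2*n²)
D = √3083 ≈ 55.525
D - a((0*(-2))*(-5)) = √3083 - (-2)*(0*(-2))*(-5)*(16 + (0*(-2))*(-5)) = √3083 - (-2)*0*(-5)*(16 + 0*(-5)) = √3083 - (-2)*0*(16 + 0) = √3083 - (-2)*0*16 = √3083 - 1*0 = √3083 + 0 = √3083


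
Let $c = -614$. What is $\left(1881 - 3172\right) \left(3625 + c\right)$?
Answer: $-3887201$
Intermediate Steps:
$\left(1881 - 3172\right) \left(3625 + c\right) = \left(1881 - 3172\right) \left(3625 - 614\right) = \left(-1291\right) 3011 = -3887201$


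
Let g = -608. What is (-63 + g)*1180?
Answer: -791780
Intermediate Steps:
(-63 + g)*1180 = (-63 - 608)*1180 = -671*1180 = -791780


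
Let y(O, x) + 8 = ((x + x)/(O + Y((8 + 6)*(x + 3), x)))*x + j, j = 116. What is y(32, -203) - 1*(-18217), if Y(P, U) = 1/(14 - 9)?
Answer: 480345/23 ≈ 20885.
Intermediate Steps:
Y(P, U) = ⅕ (Y(P, U) = 1/5 = ⅕)
y(O, x) = 108 + 2*x²/(⅕ + O) (y(O, x) = -8 + (((x + x)/(O + ⅕))*x + 116) = -8 + (((2*x)/(⅕ + O))*x + 116) = -8 + ((2*x/(⅕ + O))*x + 116) = -8 + (2*x²/(⅕ + O) + 116) = -8 + (116 + 2*x²/(⅕ + O)) = 108 + 2*x²/(⅕ + O))
y(32, -203) - 1*(-18217) = 2*(54 + 5*(-203)² + 270*32)/(1 + 5*32) - 1*(-18217) = 2*(54 + 5*41209 + 8640)/(1 + 160) + 18217 = 2*(54 + 206045 + 8640)/161 + 18217 = 2*(1/161)*214739 + 18217 = 61354/23 + 18217 = 480345/23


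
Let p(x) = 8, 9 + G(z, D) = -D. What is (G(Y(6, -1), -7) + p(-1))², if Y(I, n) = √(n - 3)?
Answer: 36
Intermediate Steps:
Y(I, n) = √(-3 + n)
G(z, D) = -9 - D
(G(Y(6, -1), -7) + p(-1))² = ((-9 - 1*(-7)) + 8)² = ((-9 + 7) + 8)² = (-2 + 8)² = 6² = 36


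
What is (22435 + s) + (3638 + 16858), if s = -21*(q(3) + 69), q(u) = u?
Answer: 41419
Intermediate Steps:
s = -1512 (s = -21*(3 + 69) = -21*72 = -1512)
(22435 + s) + (3638 + 16858) = (22435 - 1512) + (3638 + 16858) = 20923 + 20496 = 41419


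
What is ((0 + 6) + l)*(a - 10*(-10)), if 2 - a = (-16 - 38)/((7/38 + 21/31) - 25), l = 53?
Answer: 167368722/28435 ≈ 5886.0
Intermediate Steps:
a = -6742/28435 (a = 2 - (-16 - 38)/((7/38 + 21/31) - 25) = 2 - (-54)/((7*(1/38) + 21*(1/31)) - 25) = 2 - (-54)/((7/38 + 21/31) - 25) = 2 - (-54)/(1015/1178 - 25) = 2 - (-54)/(-28435/1178) = 2 - (-54)*(-1178)/28435 = 2 - 1*63612/28435 = 2 - 63612/28435 = -6742/28435 ≈ -0.23710)
((0 + 6) + l)*(a - 10*(-10)) = ((0 + 6) + 53)*(-6742/28435 - 10*(-10)) = (6 + 53)*(-6742/28435 + 100) = 59*(2836758/28435) = 167368722/28435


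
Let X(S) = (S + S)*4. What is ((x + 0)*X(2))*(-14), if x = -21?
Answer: 4704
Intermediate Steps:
X(S) = 8*S (X(S) = (2*S)*4 = 8*S)
((x + 0)*X(2))*(-14) = ((-21 + 0)*(8*2))*(-14) = -21*16*(-14) = -336*(-14) = 4704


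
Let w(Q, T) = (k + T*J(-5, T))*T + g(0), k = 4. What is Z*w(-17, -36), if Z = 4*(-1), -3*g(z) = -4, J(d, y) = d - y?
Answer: -480400/3 ≈ -1.6013e+5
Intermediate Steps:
g(z) = 4/3 (g(z) = -⅓*(-4) = 4/3)
w(Q, T) = 4/3 + T*(4 + T*(-5 - T)) (w(Q, T) = (4 + T*(-5 - T))*T + 4/3 = T*(4 + T*(-5 - T)) + 4/3 = 4/3 + T*(4 + T*(-5 - T)))
Z = -4
Z*w(-17, -36) = -4*(4/3 - 1*(-36)³ - 5*(-36)² + 4*(-36)) = -4*(4/3 - 1*(-46656) - 5*1296 - 144) = -4*(4/3 + 46656 - 6480 - 144) = -4*120100/3 = -480400/3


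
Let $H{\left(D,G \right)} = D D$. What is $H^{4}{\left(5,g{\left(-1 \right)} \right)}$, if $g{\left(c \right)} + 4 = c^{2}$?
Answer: $390625$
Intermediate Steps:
$g{\left(c \right)} = -4 + c^{2}$
$H{\left(D,G \right)} = D^{2}$
$H^{4}{\left(5,g{\left(-1 \right)} \right)} = \left(5^{2}\right)^{4} = 25^{4} = 390625$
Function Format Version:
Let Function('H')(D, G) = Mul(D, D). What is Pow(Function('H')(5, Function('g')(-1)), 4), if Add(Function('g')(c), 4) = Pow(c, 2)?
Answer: 390625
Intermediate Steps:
Function('g')(c) = Add(-4, Pow(c, 2))
Function('H')(D, G) = Pow(D, 2)
Pow(Function('H')(5, Function('g')(-1)), 4) = Pow(Pow(5, 2), 4) = Pow(25, 4) = 390625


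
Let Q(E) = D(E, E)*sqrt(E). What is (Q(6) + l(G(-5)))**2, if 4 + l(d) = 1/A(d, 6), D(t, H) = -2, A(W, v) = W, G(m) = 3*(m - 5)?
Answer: 36241/900 + 242*sqrt(6)/15 ≈ 79.786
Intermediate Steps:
G(m) = -15 + 3*m (G(m) = 3*(-5 + m) = -15 + 3*m)
l(d) = -4 + 1/d
Q(E) = -2*sqrt(E)
(Q(6) + l(G(-5)))**2 = (-2*sqrt(6) + (-4 + 1/(-15 + 3*(-5))))**2 = (-2*sqrt(6) + (-4 + 1/(-15 - 15)))**2 = (-2*sqrt(6) + (-4 + 1/(-30)))**2 = (-2*sqrt(6) + (-4 - 1/30))**2 = (-2*sqrt(6) - 121/30)**2 = (-121/30 - 2*sqrt(6))**2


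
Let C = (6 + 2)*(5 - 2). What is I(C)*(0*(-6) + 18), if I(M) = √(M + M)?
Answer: 72*√3 ≈ 124.71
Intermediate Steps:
C = 24 (C = 8*3 = 24)
I(M) = √2*√M (I(M) = √(2*M) = √2*√M)
I(C)*(0*(-6) + 18) = (√2*√24)*(0*(-6) + 18) = (√2*(2*√6))*(0 + 18) = (4*√3)*18 = 72*√3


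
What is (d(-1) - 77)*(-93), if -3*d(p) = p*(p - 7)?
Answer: 7409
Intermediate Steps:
d(p) = -p*(-7 + p)/3 (d(p) = -p*(p - 7)/3 = -p*(-7 + p)/3)
(d(-1) - 77)*(-93) = ((⅓)*(-1)*(7 - 1*(-1)) - 77)*(-93) = ((⅓)*(-1)*(7 + 1) - 77)*(-93) = ((⅓)*(-1)*8 - 77)*(-93) = (-8/3 - 77)*(-93) = -239/3*(-93) = 7409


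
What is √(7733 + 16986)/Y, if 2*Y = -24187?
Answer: -2*√24719/24187 ≈ -0.013001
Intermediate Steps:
Y = -24187/2 (Y = (½)*(-24187) = -24187/2 ≈ -12094.)
√(7733 + 16986)/Y = √(7733 + 16986)/(-24187/2) = √24719*(-2/24187) = -2*√24719/24187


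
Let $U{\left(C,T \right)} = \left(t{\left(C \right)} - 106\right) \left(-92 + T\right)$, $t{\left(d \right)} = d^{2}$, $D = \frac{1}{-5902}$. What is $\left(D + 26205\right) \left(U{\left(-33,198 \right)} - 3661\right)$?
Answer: $\frac{15549244345133}{5902} \approx 2.6346 \cdot 10^{9}$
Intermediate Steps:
$D = - \frac{1}{5902} \approx -0.00016943$
$U{\left(C,T \right)} = \left(-106 + C^{2}\right) \left(-92 + T\right)$ ($U{\left(C,T \right)} = \left(C^{2} - 106\right) \left(-92 + T\right) = \left(-106 + C^{2}\right) \left(-92 + T\right)$)
$\left(D + 26205\right) \left(U{\left(-33,198 \right)} - 3661\right) = \left(- \frac{1}{5902} + 26205\right) \left(\left(9752 - 20988 - 92 \left(-33\right)^{2} + 198 \left(-33\right)^{2}\right) - 3661\right) = \frac{154661909 \left(\left(9752 - 20988 - 100188 + 198 \cdot 1089\right) - 3661\right)}{5902} = \frac{154661909 \left(\left(9752 - 20988 - 100188 + 215622\right) - 3661\right)}{5902} = \frac{154661909 \left(104198 - 3661\right)}{5902} = \frac{154661909}{5902} \cdot 100537 = \frac{15549244345133}{5902}$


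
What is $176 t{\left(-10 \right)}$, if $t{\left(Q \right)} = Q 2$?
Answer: $-3520$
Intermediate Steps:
$t{\left(Q \right)} = 2 Q$
$176 t{\left(-10 \right)} = 176 \cdot 2 \left(-10\right) = 176 \left(-20\right) = -3520$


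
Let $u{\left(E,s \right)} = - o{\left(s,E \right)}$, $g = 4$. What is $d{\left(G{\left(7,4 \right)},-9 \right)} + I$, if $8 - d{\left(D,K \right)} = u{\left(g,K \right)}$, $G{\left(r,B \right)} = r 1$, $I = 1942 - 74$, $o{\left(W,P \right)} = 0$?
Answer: $1876$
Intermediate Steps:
$I = 1868$ ($I = 1942 - 74 = 1868$)
$G{\left(r,B \right)} = r$
$u{\left(E,s \right)} = 0$ ($u{\left(E,s \right)} = \left(-1\right) 0 = 0$)
$d{\left(D,K \right)} = 8$ ($d{\left(D,K \right)} = 8 - 0 = 8 + 0 = 8$)
$d{\left(G{\left(7,4 \right)},-9 \right)} + I = 8 + 1868 = 1876$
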